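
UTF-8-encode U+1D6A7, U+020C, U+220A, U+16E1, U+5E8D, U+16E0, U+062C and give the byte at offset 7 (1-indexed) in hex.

0xE2

1-indexed offset 7 is 0-indexed offset 6.
U+1D6A7 → 4-byte form F0 9D 9A A7 at offsets 0–3.
U+020C → 2-byte form C8 8C at offsets 4–5.
U+220A → 3-byte form E2 88 8A at offsets 6–8.
Offset 6 falls in char 3's range; it's byte 1 of E2 88 8A = 0xE2.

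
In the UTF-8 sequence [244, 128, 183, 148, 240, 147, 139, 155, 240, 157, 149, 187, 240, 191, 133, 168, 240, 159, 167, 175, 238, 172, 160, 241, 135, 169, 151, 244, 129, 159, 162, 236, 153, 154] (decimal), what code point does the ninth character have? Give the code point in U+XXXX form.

Offset 0: leading byte 0xF4 = 11110100 → 4-byte char #1 = F4 80 B7 94.
Offset 4: leading byte 0xF0 = 11110000 → 4-byte char #2 = F0 93 8B 9B.
Offset 8: leading byte 0xF0 = 11110000 → 4-byte char #3 = F0 9D 95 BB.
Offset 12: leading byte 0xF0 = 11110000 → 4-byte char #4 = F0 BF 85 A8.
Offset 16: leading byte 0xF0 = 11110000 → 4-byte char #5 = F0 9F A7 AF.
Offset 20: leading byte 0xEE = 11101110 → 3-byte char #6 = EE AC A0.
Offset 23: leading byte 0xF1 = 11110001 → 4-byte char #7 = F1 87 A9 97.
Offset 27: leading byte 0xF4 = 11110100 → 4-byte char #8 = F4 81 9F A2.
Offset 31: leading byte 0xEC = 11101100 → 3-byte char #9 = EC 99 9A.
Leading byte 0xEC = 11101100 matches 1110xxxx → 3-byte sequence.
Byte 1: 0xEC = 11101100, payload 1100 (4 bits).
Byte 2: 0x99 = 10011001 (10xxxxxx ✓), payload 011001.
Byte 3: 0x9A = 10011010 (10xxxxxx ✓), payload 011010.
Concatenate: 1100011001011010 = 0xC65A (16 bits → U+C65A).

U+C65A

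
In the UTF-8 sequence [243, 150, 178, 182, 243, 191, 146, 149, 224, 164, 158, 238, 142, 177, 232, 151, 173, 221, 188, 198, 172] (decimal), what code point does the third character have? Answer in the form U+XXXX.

U+091E

Offset 0: leading byte 0xF3 = 11110011 → 4-byte char #1 = F3 96 B2 B6.
Offset 4: leading byte 0xF3 = 11110011 → 4-byte char #2 = F3 BF 92 95.
Offset 8: leading byte 0xE0 = 11100000 → 3-byte char #3 = E0 A4 9E.
Leading byte 0xE0 = 11100000 matches 1110xxxx → 3-byte sequence.
Byte 1: 0xE0 = 11100000, payload 0000 (4 bits).
Byte 2: 0xA4 = 10100100 (10xxxxxx ✓), payload 100100.
Byte 3: 0x9E = 10011110 (10xxxxxx ✓), payload 011110.
Concatenate: 0000100100011110 = 0x91E (16 bits → U+091E).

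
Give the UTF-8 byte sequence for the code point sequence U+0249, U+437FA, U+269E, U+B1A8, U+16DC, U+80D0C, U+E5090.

C9 89 F1 83 9F BA E2 9A 9E EB 86 A8 E1 9B 9C F2 80 B4 8C F3 A5 82 90

U+0249: 2-byte form → C9 89.
U+437FA: 4-byte form → F1 83 9F BA.
U+269E: 3-byte form → E2 9A 9E.
U+B1A8: 3-byte form → EB 86 A8.
U+16DC: 3-byte form → E1 9B 9C.
U+80D0C: 4-byte form → F2 80 B4 8C.
U+E5090: 4-byte form → F3 A5 82 90.
Concatenated (23 bytes): C9 89 F1 83 9F BA E2 9A 9E EB 86 A8 E1 9B 9C F2 80 B4 8C F3 A5 82 90.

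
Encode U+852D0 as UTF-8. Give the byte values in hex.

F2 85 8B 90

U+852D0 = 0x852D0 = 545488 decimal. In range U+10000–U+10FFFF → 4-byte form: 11110xxx 10xxxxxx 10xxxxxx 10xxxxxx.
Binary (21 bits): 010000101001011010000.
Split 3+6+6+6: 010 | 000101 | 001011 | 010000.
Byte 1: 11110010 = 0xF2.
Byte 2: 10000101 = 0x85.
Byte 3: 10001011 = 0x8B.
Byte 4: 10010000 = 0x90.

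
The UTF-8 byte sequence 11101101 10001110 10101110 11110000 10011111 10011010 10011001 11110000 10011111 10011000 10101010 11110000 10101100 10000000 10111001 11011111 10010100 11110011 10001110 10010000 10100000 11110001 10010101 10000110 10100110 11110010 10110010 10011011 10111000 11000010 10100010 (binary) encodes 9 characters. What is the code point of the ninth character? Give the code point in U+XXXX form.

U+00A2

Offset 0: leading byte 0xED = 11101101 → 3-byte char #1 = ED 8E AE.
Offset 3: leading byte 0xF0 = 11110000 → 4-byte char #2 = F0 9F 9A 99.
Offset 7: leading byte 0xF0 = 11110000 → 4-byte char #3 = F0 9F 98 AA.
Offset 11: leading byte 0xF0 = 11110000 → 4-byte char #4 = F0 AC 80 B9.
Offset 15: leading byte 0xDF = 11011111 → 2-byte char #5 = DF 94.
Offset 17: leading byte 0xF3 = 11110011 → 4-byte char #6 = F3 8E 90 A0.
Offset 21: leading byte 0xF1 = 11110001 → 4-byte char #7 = F1 95 86 A6.
Offset 25: leading byte 0xF2 = 11110010 → 4-byte char #8 = F2 B2 9B B8.
Offset 29: leading byte 0xC2 = 11000010 → 2-byte char #9 = C2 A2.
Leading byte 0xC2 = 11000010 matches 110xxxxx → 2-byte sequence.
Byte 1: 0xC2 = 11000010, payload 00010 (5 bits).
Byte 2: 0xA2 = 10100010 (10xxxxxx ✓), payload 100010.
Concatenate: 00010100010 = 0xA2 (11 bits → U+00A2).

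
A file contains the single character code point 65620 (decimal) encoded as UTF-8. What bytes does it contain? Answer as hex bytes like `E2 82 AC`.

F0 90 81 94

U+10054 = 0x10054 = 65620 decimal. In range U+10000–U+10FFFF → 4-byte form: 11110xxx 10xxxxxx 10xxxxxx 10xxxxxx.
Binary (21 bits): 000010000000001010100.
Split 3+6+6+6: 000 | 010000 | 000001 | 010100.
Byte 1: 11110000 = 0xF0.
Byte 2: 10010000 = 0x90.
Byte 3: 10000001 = 0x81.
Byte 4: 10010100 = 0x94.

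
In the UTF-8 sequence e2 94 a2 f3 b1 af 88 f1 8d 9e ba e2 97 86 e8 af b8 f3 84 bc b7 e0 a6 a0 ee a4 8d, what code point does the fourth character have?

U+25C6

Offset 0: leading byte 0xE2 = 11100010 → 3-byte char #1 = E2 94 A2.
Offset 3: leading byte 0xF3 = 11110011 → 4-byte char #2 = F3 B1 AF 88.
Offset 7: leading byte 0xF1 = 11110001 → 4-byte char #3 = F1 8D 9E BA.
Offset 11: leading byte 0xE2 = 11100010 → 3-byte char #4 = E2 97 86.
Leading byte 0xE2 = 11100010 matches 1110xxxx → 3-byte sequence.
Byte 1: 0xE2 = 11100010, payload 0010 (4 bits).
Byte 2: 0x97 = 10010111 (10xxxxxx ✓), payload 010111.
Byte 3: 0x86 = 10000110 (10xxxxxx ✓), payload 000110.
Concatenate: 0010010111000110 = 0x25C6 (16 bits → U+25C6).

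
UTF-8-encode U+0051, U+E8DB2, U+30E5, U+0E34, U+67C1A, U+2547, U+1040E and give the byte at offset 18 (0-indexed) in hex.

U+0051 → 1-byte form 51 at offsets 0–0.
U+E8DB2 → 4-byte form F3 A8 B6 B2 at offsets 1–4.
U+30E5 → 3-byte form E3 83 A5 at offsets 5–7.
U+0E34 → 3-byte form E0 B8 B4 at offsets 8–10.
U+67C1A → 4-byte form F1 A7 B0 9A at offsets 11–14.
U+2547 → 3-byte form E2 95 87 at offsets 15–17.
U+1040E → 4-byte form F0 90 90 8E at offsets 18–21.
Offset 18 falls in char 7's range; it's byte 1 of F0 90 90 8E = 0xF0.

0xF0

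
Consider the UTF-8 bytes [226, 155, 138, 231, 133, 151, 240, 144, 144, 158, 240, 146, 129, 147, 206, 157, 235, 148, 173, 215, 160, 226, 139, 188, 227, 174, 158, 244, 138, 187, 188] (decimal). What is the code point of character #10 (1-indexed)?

U+10AEFC

Offset 0: leading byte 0xE2 = 11100010 → 3-byte char #1 = E2 9B 8A.
Offset 3: leading byte 0xE7 = 11100111 → 3-byte char #2 = E7 85 97.
Offset 6: leading byte 0xF0 = 11110000 → 4-byte char #3 = F0 90 90 9E.
Offset 10: leading byte 0xF0 = 11110000 → 4-byte char #4 = F0 92 81 93.
Offset 14: leading byte 0xCE = 11001110 → 2-byte char #5 = CE 9D.
Offset 16: leading byte 0xEB = 11101011 → 3-byte char #6 = EB 94 AD.
Offset 19: leading byte 0xD7 = 11010111 → 2-byte char #7 = D7 A0.
Offset 21: leading byte 0xE2 = 11100010 → 3-byte char #8 = E2 8B BC.
Offset 24: leading byte 0xE3 = 11100011 → 3-byte char #9 = E3 AE 9E.
Offset 27: leading byte 0xF4 = 11110100 → 4-byte char #10 = F4 8A BB BC.
Leading byte 0xF4 = 11110100 matches 11110xxx → 4-byte sequence.
Byte 1: 0xF4 = 11110100, payload 100 (3 bits).
Byte 2: 0x8A = 10001010 (10xxxxxx ✓), payload 001010.
Byte 3: 0xBB = 10111011 (10xxxxxx ✓), payload 111011.
Byte 4: 0xBC = 10111100 (10xxxxxx ✓), payload 111100.
Concatenate: 100001010111011111100 = 0x10AEFC (21 bits → U+10AEFC).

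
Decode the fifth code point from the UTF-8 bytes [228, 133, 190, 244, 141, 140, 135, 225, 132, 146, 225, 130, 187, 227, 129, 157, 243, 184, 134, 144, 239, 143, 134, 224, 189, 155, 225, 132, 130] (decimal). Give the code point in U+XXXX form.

Offset 0: leading byte 0xE4 = 11100100 → 3-byte char #1 = E4 85 BE.
Offset 3: leading byte 0xF4 = 11110100 → 4-byte char #2 = F4 8D 8C 87.
Offset 7: leading byte 0xE1 = 11100001 → 3-byte char #3 = E1 84 92.
Offset 10: leading byte 0xE1 = 11100001 → 3-byte char #4 = E1 82 BB.
Offset 13: leading byte 0xE3 = 11100011 → 3-byte char #5 = E3 81 9D.
Leading byte 0xE3 = 11100011 matches 1110xxxx → 3-byte sequence.
Byte 1: 0xE3 = 11100011, payload 0011 (4 bits).
Byte 2: 0x81 = 10000001 (10xxxxxx ✓), payload 000001.
Byte 3: 0x9D = 10011101 (10xxxxxx ✓), payload 011101.
Concatenate: 0011000001011101 = 0x305D (16 bits → U+305D).

U+305D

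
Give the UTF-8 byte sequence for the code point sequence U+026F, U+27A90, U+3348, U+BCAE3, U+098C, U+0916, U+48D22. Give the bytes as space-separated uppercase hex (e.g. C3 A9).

C9 AF F0 A7 AA 90 E3 8D 88 F2 BC AB A3 E0 A6 8C E0 A4 96 F1 88 B4 A2

U+026F: 2-byte form → C9 AF.
U+27A90: 4-byte form → F0 A7 AA 90.
U+3348: 3-byte form → E3 8D 88.
U+BCAE3: 4-byte form → F2 BC AB A3.
U+098C: 3-byte form → E0 A6 8C.
U+0916: 3-byte form → E0 A4 96.
U+48D22: 4-byte form → F1 88 B4 A2.
Concatenated (23 bytes): C9 AF F0 A7 AA 90 E3 8D 88 F2 BC AB A3 E0 A6 8C E0 A4 96 F1 88 B4 A2.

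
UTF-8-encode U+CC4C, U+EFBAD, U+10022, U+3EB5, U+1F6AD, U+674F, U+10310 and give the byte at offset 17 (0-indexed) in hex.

0xAD

U+CC4C → 3-byte form EC B1 8C at offsets 0–2.
U+EFBAD → 4-byte form F3 AF AE AD at offsets 3–6.
U+10022 → 4-byte form F0 90 80 A2 at offsets 7–10.
U+3EB5 → 3-byte form E3 BA B5 at offsets 11–13.
U+1F6AD → 4-byte form F0 9F 9A AD at offsets 14–17.
Offset 17 falls in char 5's range; it's byte 4 of F0 9F 9A AD = 0xAD.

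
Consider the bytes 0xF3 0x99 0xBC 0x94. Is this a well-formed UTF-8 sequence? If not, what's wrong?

Leading byte 0xF3 = 11110011 → 4-byte form.
Continuation bytes 0x99=10011001, 0xBC=10111100, 0x94=10010100 all match 10xxxxxx.
Decoded value 0xD9F14 is ≥ 0x10000 (shortest form) and not a surrogate.

valid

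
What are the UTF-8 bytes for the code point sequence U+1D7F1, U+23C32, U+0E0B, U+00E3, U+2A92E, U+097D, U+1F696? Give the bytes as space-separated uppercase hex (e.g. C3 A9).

U+1D7F1: 4-byte form → F0 9D 9F B1.
U+23C32: 4-byte form → F0 A3 B0 B2.
U+0E0B: 3-byte form → E0 B8 8B.
U+00E3: 2-byte form → C3 A3.
U+2A92E: 4-byte form → F0 AA A4 AE.
U+097D: 3-byte form → E0 A5 BD.
U+1F696: 4-byte form → F0 9F 9A 96.
Concatenated (24 bytes): F0 9D 9F B1 F0 A3 B0 B2 E0 B8 8B C3 A3 F0 AA A4 AE E0 A5 BD F0 9F 9A 96.

F0 9D 9F B1 F0 A3 B0 B2 E0 B8 8B C3 A3 F0 AA A4 AE E0 A5 BD F0 9F 9A 96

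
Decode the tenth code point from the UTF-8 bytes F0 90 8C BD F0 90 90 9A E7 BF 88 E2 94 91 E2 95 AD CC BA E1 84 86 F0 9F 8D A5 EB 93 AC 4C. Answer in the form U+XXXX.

U+004C

Offset 0: leading byte 0xF0 = 11110000 → 4-byte char #1 = F0 90 8C BD.
Offset 4: leading byte 0xF0 = 11110000 → 4-byte char #2 = F0 90 90 9A.
Offset 8: leading byte 0xE7 = 11100111 → 3-byte char #3 = E7 BF 88.
Offset 11: leading byte 0xE2 = 11100010 → 3-byte char #4 = E2 94 91.
Offset 14: leading byte 0xE2 = 11100010 → 3-byte char #5 = E2 95 AD.
Offset 17: leading byte 0xCC = 11001100 → 2-byte char #6 = CC BA.
Offset 19: leading byte 0xE1 = 11100001 → 3-byte char #7 = E1 84 86.
Offset 22: leading byte 0xF0 = 11110000 → 4-byte char #8 = F0 9F 8D A5.
Offset 26: leading byte 0xEB = 11101011 → 3-byte char #9 = EB 93 AC.
Offset 29: leading byte 0x4C = 01001100 → 1-byte char #10 = 4C.
Leading byte 0x4C = 01001100 matches 0xxxxxxx → 1-byte sequence.
Byte 1: 0x4C = 01001100, payload 1001100 (7 bits).
Concatenate: 1001100 = 0x4C (7 bits → U+004C).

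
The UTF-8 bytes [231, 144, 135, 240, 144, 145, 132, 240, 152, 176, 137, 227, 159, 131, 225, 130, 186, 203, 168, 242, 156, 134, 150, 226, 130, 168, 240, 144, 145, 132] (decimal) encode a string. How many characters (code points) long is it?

9

Byte at offset 0: 0xE7 = 11100111 → 3-byte char (#1). Advance 3.
Byte at offset 3: 0xF0 = 11110000 → 4-byte char (#2). Advance 4.
Byte at offset 7: 0xF0 = 11110000 → 4-byte char (#3). Advance 4.
Byte at offset 11: 0xE3 = 11100011 → 3-byte char (#4). Advance 3.
Byte at offset 14: 0xE1 = 11100001 → 3-byte char (#5). Advance 3.
Byte at offset 17: 0xCB = 11001011 → 2-byte char (#6). Advance 2.
Byte at offset 19: 0xF2 = 11110010 → 4-byte char (#7). Advance 4.
Byte at offset 23: 0xE2 = 11100010 → 3-byte char (#8). Advance 3.
Byte at offset 26: 0xF0 = 11110000 → 4-byte char (#9). Advance 4.
Reached end at offset 30 after 9 code points.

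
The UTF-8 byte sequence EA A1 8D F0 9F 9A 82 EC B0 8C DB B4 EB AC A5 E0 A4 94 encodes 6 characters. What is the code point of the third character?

Offset 0: leading byte 0xEA = 11101010 → 3-byte char #1 = EA A1 8D.
Offset 3: leading byte 0xF0 = 11110000 → 4-byte char #2 = F0 9F 9A 82.
Offset 7: leading byte 0xEC = 11101100 → 3-byte char #3 = EC B0 8C.
Leading byte 0xEC = 11101100 matches 1110xxxx → 3-byte sequence.
Byte 1: 0xEC = 11101100, payload 1100 (4 bits).
Byte 2: 0xB0 = 10110000 (10xxxxxx ✓), payload 110000.
Byte 3: 0x8C = 10001100 (10xxxxxx ✓), payload 001100.
Concatenate: 1100110000001100 = 0xCC0C (16 bits → U+CC0C).

U+CC0C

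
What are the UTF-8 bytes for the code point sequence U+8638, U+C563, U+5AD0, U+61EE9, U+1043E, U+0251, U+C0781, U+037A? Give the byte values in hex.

E8 98 B8 EC 95 A3 E5 AB 90 F1 A1 BB A9 F0 90 90 BE C9 91 F3 80 9E 81 CD BA

U+8638: 3-byte form → E8 98 B8.
U+C563: 3-byte form → EC 95 A3.
U+5AD0: 3-byte form → E5 AB 90.
U+61EE9: 4-byte form → F1 A1 BB A9.
U+1043E: 4-byte form → F0 90 90 BE.
U+0251: 2-byte form → C9 91.
U+C0781: 4-byte form → F3 80 9E 81.
U+037A: 2-byte form → CD BA.
Concatenated (25 bytes): E8 98 B8 EC 95 A3 E5 AB 90 F1 A1 BB A9 F0 90 90 BE C9 91 F3 80 9E 81 CD BA.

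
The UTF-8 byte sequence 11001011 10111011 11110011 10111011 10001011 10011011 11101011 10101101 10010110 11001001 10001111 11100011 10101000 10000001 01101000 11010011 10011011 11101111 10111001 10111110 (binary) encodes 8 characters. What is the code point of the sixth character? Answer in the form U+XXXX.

U+0068

Offset 0: leading byte 0xCB = 11001011 → 2-byte char #1 = CB BB.
Offset 2: leading byte 0xF3 = 11110011 → 4-byte char #2 = F3 BB 8B 9B.
Offset 6: leading byte 0xEB = 11101011 → 3-byte char #3 = EB AD 96.
Offset 9: leading byte 0xC9 = 11001001 → 2-byte char #4 = C9 8F.
Offset 11: leading byte 0xE3 = 11100011 → 3-byte char #5 = E3 A8 81.
Offset 14: leading byte 0x68 = 01101000 → 1-byte char #6 = 68.
Leading byte 0x68 = 01101000 matches 0xxxxxxx → 1-byte sequence.
Byte 1: 0x68 = 01101000, payload 1101000 (7 bits).
Concatenate: 1101000 = 0x68 (7 bits → U+0068).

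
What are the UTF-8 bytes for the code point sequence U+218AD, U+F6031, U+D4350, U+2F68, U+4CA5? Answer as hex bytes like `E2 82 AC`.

F0 A1 A2 AD F3 B6 80 B1 F3 94 8D 90 E2 BD A8 E4 B2 A5

U+218AD: 4-byte form → F0 A1 A2 AD.
U+F6031: 4-byte form → F3 B6 80 B1.
U+D4350: 4-byte form → F3 94 8D 90.
U+2F68: 3-byte form → E2 BD A8.
U+4CA5: 3-byte form → E4 B2 A5.
Concatenated (18 bytes): F0 A1 A2 AD F3 B6 80 B1 F3 94 8D 90 E2 BD A8 E4 B2 A5.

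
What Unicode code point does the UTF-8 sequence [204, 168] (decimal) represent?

Leading byte 0xCC = 11001100 matches 110xxxxx → 2-byte sequence.
Byte 1: 0xCC = 11001100, payload 01100 (5 bits).
Byte 2: 0xA8 = 10101000 (10xxxxxx ✓), payload 101000.
Concatenate: 01100101000 = 0x328 (11 bits → U+0328).

U+0328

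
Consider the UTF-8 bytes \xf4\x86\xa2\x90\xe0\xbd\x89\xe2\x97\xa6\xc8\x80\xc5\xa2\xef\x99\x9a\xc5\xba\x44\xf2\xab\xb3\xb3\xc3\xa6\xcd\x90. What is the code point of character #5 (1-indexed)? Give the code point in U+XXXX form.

Offset 0: leading byte 0xF4 = 11110100 → 4-byte char #1 = F4 86 A2 90.
Offset 4: leading byte 0xE0 = 11100000 → 3-byte char #2 = E0 BD 89.
Offset 7: leading byte 0xE2 = 11100010 → 3-byte char #3 = E2 97 A6.
Offset 10: leading byte 0xC8 = 11001000 → 2-byte char #4 = C8 80.
Offset 12: leading byte 0xC5 = 11000101 → 2-byte char #5 = C5 A2.
Leading byte 0xC5 = 11000101 matches 110xxxxx → 2-byte sequence.
Byte 1: 0xC5 = 11000101, payload 00101 (5 bits).
Byte 2: 0xA2 = 10100010 (10xxxxxx ✓), payload 100010.
Concatenate: 00101100010 = 0x162 (11 bits → U+0162).

U+0162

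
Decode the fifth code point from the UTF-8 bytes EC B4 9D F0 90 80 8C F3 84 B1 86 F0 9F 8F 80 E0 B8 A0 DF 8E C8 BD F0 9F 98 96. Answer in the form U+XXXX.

U+0E20

Offset 0: leading byte 0xEC = 11101100 → 3-byte char #1 = EC B4 9D.
Offset 3: leading byte 0xF0 = 11110000 → 4-byte char #2 = F0 90 80 8C.
Offset 7: leading byte 0xF3 = 11110011 → 4-byte char #3 = F3 84 B1 86.
Offset 11: leading byte 0xF0 = 11110000 → 4-byte char #4 = F0 9F 8F 80.
Offset 15: leading byte 0xE0 = 11100000 → 3-byte char #5 = E0 B8 A0.
Leading byte 0xE0 = 11100000 matches 1110xxxx → 3-byte sequence.
Byte 1: 0xE0 = 11100000, payload 0000 (4 bits).
Byte 2: 0xB8 = 10111000 (10xxxxxx ✓), payload 111000.
Byte 3: 0xA0 = 10100000 (10xxxxxx ✓), payload 100000.
Concatenate: 0000111000100000 = 0xE20 (16 bits → U+0E20).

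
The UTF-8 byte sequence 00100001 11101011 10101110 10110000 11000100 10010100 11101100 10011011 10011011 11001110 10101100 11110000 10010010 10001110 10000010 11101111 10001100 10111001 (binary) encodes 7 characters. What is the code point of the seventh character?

Offset 0: leading byte 0x21 = 00100001 → 1-byte char #1 = 21.
Offset 1: leading byte 0xEB = 11101011 → 3-byte char #2 = EB AE B0.
Offset 4: leading byte 0xC4 = 11000100 → 2-byte char #3 = C4 94.
Offset 6: leading byte 0xEC = 11101100 → 3-byte char #4 = EC 9B 9B.
Offset 9: leading byte 0xCE = 11001110 → 2-byte char #5 = CE AC.
Offset 11: leading byte 0xF0 = 11110000 → 4-byte char #6 = F0 92 8E 82.
Offset 15: leading byte 0xEF = 11101111 → 3-byte char #7 = EF 8C B9.
Leading byte 0xEF = 11101111 matches 1110xxxx → 3-byte sequence.
Byte 1: 0xEF = 11101111, payload 1111 (4 bits).
Byte 2: 0x8C = 10001100 (10xxxxxx ✓), payload 001100.
Byte 3: 0xB9 = 10111001 (10xxxxxx ✓), payload 111001.
Concatenate: 1111001100111001 = 0xF339 (16 bits → U+F339).

U+F339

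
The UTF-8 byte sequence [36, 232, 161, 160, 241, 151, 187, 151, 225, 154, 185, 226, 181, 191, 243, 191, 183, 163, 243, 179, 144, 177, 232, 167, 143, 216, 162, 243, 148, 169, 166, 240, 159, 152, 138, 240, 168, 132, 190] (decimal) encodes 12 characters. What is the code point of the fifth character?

Offset 0: leading byte 0x24 = 00100100 → 1-byte char #1 = 24.
Offset 1: leading byte 0xE8 = 11101000 → 3-byte char #2 = E8 A1 A0.
Offset 4: leading byte 0xF1 = 11110001 → 4-byte char #3 = F1 97 BB 97.
Offset 8: leading byte 0xE1 = 11100001 → 3-byte char #4 = E1 9A B9.
Offset 11: leading byte 0xE2 = 11100010 → 3-byte char #5 = E2 B5 BF.
Leading byte 0xE2 = 11100010 matches 1110xxxx → 3-byte sequence.
Byte 1: 0xE2 = 11100010, payload 0010 (4 bits).
Byte 2: 0xB5 = 10110101 (10xxxxxx ✓), payload 110101.
Byte 3: 0xBF = 10111111 (10xxxxxx ✓), payload 111111.
Concatenate: 0010110101111111 = 0x2D7F (16 bits → U+2D7F).

U+2D7F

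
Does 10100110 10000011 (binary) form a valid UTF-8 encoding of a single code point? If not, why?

Byte 0xA6 = 10100110 has the form 10xxxxxx — a continuation byte — but there is no preceding leading byte.

invalid (continuation byte with no leading byte)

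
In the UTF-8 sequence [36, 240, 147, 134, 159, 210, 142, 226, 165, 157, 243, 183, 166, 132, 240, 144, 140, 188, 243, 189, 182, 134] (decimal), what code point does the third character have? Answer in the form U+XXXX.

Offset 0: leading byte 0x24 = 00100100 → 1-byte char #1 = 24.
Offset 1: leading byte 0xF0 = 11110000 → 4-byte char #2 = F0 93 86 9F.
Offset 5: leading byte 0xD2 = 11010010 → 2-byte char #3 = D2 8E.
Leading byte 0xD2 = 11010010 matches 110xxxxx → 2-byte sequence.
Byte 1: 0xD2 = 11010010, payload 10010 (5 bits).
Byte 2: 0x8E = 10001110 (10xxxxxx ✓), payload 001110.
Concatenate: 10010001110 = 0x48E (11 bits → U+048E).

U+048E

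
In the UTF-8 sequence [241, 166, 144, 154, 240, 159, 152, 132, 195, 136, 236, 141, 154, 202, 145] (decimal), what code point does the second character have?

Offset 0: leading byte 0xF1 = 11110001 → 4-byte char #1 = F1 A6 90 9A.
Offset 4: leading byte 0xF0 = 11110000 → 4-byte char #2 = F0 9F 98 84.
Leading byte 0xF0 = 11110000 matches 11110xxx → 4-byte sequence.
Byte 1: 0xF0 = 11110000, payload 000 (3 bits).
Byte 2: 0x9F = 10011111 (10xxxxxx ✓), payload 011111.
Byte 3: 0x98 = 10011000 (10xxxxxx ✓), payload 011000.
Byte 4: 0x84 = 10000100 (10xxxxxx ✓), payload 000100.
Concatenate: 000011111011000000100 = 0x1F604 (21 bits → U+1F604).

U+1F604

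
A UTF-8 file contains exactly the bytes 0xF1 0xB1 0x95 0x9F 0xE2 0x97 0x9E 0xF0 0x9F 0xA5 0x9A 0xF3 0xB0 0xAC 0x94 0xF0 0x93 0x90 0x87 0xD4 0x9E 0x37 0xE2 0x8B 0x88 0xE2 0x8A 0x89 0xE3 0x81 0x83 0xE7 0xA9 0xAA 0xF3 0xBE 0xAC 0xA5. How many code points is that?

Byte at offset 0: 0xF1 = 11110001 → 4-byte char (#1). Advance 4.
Byte at offset 4: 0xE2 = 11100010 → 3-byte char (#2). Advance 3.
Byte at offset 7: 0xF0 = 11110000 → 4-byte char (#3). Advance 4.
Byte at offset 11: 0xF3 = 11110011 → 4-byte char (#4). Advance 4.
Byte at offset 15: 0xF0 = 11110000 → 4-byte char (#5). Advance 4.
Byte at offset 19: 0xD4 = 11010100 → 2-byte char (#6). Advance 2.
Byte at offset 21: 0x37 = 00110111 → 1-byte char (#7). Advance 1.
Byte at offset 22: 0xE2 = 11100010 → 3-byte char (#8). Advance 3.
Byte at offset 25: 0xE2 = 11100010 → 3-byte char (#9). Advance 3.
Byte at offset 28: 0xE3 = 11100011 → 3-byte char (#10). Advance 3.
Byte at offset 31: 0xE7 = 11100111 → 3-byte char (#11). Advance 3.
Byte at offset 34: 0xF3 = 11110011 → 4-byte char (#12). Advance 4.
Reached end at offset 38 after 12 code points.

12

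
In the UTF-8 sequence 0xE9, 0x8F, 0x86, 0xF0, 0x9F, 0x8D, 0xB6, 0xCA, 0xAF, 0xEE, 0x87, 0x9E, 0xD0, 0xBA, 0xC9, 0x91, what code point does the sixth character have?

U+0251

Offset 0: leading byte 0xE9 = 11101001 → 3-byte char #1 = E9 8F 86.
Offset 3: leading byte 0xF0 = 11110000 → 4-byte char #2 = F0 9F 8D B6.
Offset 7: leading byte 0xCA = 11001010 → 2-byte char #3 = CA AF.
Offset 9: leading byte 0xEE = 11101110 → 3-byte char #4 = EE 87 9E.
Offset 12: leading byte 0xD0 = 11010000 → 2-byte char #5 = D0 BA.
Offset 14: leading byte 0xC9 = 11001001 → 2-byte char #6 = C9 91.
Leading byte 0xC9 = 11001001 matches 110xxxxx → 2-byte sequence.
Byte 1: 0xC9 = 11001001, payload 01001 (5 bits).
Byte 2: 0x91 = 10010001 (10xxxxxx ✓), payload 010001.
Concatenate: 01001010001 = 0x251 (11 bits → U+0251).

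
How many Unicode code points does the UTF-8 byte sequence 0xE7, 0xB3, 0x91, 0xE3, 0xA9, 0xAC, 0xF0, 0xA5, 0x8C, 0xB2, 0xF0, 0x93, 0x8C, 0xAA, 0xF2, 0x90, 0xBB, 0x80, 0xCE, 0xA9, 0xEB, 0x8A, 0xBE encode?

7

Byte at offset 0: 0xE7 = 11100111 → 3-byte char (#1). Advance 3.
Byte at offset 3: 0xE3 = 11100011 → 3-byte char (#2). Advance 3.
Byte at offset 6: 0xF0 = 11110000 → 4-byte char (#3). Advance 4.
Byte at offset 10: 0xF0 = 11110000 → 4-byte char (#4). Advance 4.
Byte at offset 14: 0xF2 = 11110010 → 4-byte char (#5). Advance 4.
Byte at offset 18: 0xCE = 11001110 → 2-byte char (#6). Advance 2.
Byte at offset 20: 0xEB = 11101011 → 3-byte char (#7). Advance 3.
Reached end at offset 23 after 7 code points.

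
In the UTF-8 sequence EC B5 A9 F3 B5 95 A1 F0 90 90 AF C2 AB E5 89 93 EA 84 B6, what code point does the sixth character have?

Offset 0: leading byte 0xEC = 11101100 → 3-byte char #1 = EC B5 A9.
Offset 3: leading byte 0xF3 = 11110011 → 4-byte char #2 = F3 B5 95 A1.
Offset 7: leading byte 0xF0 = 11110000 → 4-byte char #3 = F0 90 90 AF.
Offset 11: leading byte 0xC2 = 11000010 → 2-byte char #4 = C2 AB.
Offset 13: leading byte 0xE5 = 11100101 → 3-byte char #5 = E5 89 93.
Offset 16: leading byte 0xEA = 11101010 → 3-byte char #6 = EA 84 B6.
Leading byte 0xEA = 11101010 matches 1110xxxx → 3-byte sequence.
Byte 1: 0xEA = 11101010, payload 1010 (4 bits).
Byte 2: 0x84 = 10000100 (10xxxxxx ✓), payload 000100.
Byte 3: 0xB6 = 10110110 (10xxxxxx ✓), payload 110110.
Concatenate: 1010000100110110 = 0xA136 (16 bits → U+A136).

U+A136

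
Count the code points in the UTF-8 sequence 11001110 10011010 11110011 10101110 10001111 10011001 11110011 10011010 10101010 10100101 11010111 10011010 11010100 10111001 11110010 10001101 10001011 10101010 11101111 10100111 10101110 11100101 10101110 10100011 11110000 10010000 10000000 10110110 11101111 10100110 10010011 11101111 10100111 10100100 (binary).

11

Byte at offset 0: 0xCE = 11001110 → 2-byte char (#1). Advance 2.
Byte at offset 2: 0xF3 = 11110011 → 4-byte char (#2). Advance 4.
Byte at offset 6: 0xF3 = 11110011 → 4-byte char (#3). Advance 4.
Byte at offset 10: 0xD7 = 11010111 → 2-byte char (#4). Advance 2.
Byte at offset 12: 0xD4 = 11010100 → 2-byte char (#5). Advance 2.
Byte at offset 14: 0xF2 = 11110010 → 4-byte char (#6). Advance 4.
Byte at offset 18: 0xEF = 11101111 → 3-byte char (#7). Advance 3.
Byte at offset 21: 0xE5 = 11100101 → 3-byte char (#8). Advance 3.
Byte at offset 24: 0xF0 = 11110000 → 4-byte char (#9). Advance 4.
Byte at offset 28: 0xEF = 11101111 → 3-byte char (#10). Advance 3.
Byte at offset 31: 0xEF = 11101111 → 3-byte char (#11). Advance 3.
Reached end at offset 34 after 11 code points.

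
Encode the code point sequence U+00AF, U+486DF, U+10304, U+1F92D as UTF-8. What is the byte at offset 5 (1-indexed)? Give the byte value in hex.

0x9B

1-indexed offset 5 is 0-indexed offset 4.
U+00AF → 2-byte form C2 AF at offsets 0–1.
U+486DF → 4-byte form F1 88 9B 9F at offsets 2–5.
Offset 4 falls in char 2's range; it's byte 3 of F1 88 9B 9F = 0x9B.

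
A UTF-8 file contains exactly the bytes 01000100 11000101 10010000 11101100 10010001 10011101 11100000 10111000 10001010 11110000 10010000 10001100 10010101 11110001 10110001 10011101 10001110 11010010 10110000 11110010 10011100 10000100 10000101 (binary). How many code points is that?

8

Byte at offset 0: 0x44 = 01000100 → 1-byte char (#1). Advance 1.
Byte at offset 1: 0xC5 = 11000101 → 2-byte char (#2). Advance 2.
Byte at offset 3: 0xEC = 11101100 → 3-byte char (#3). Advance 3.
Byte at offset 6: 0xE0 = 11100000 → 3-byte char (#4). Advance 3.
Byte at offset 9: 0xF0 = 11110000 → 4-byte char (#5). Advance 4.
Byte at offset 13: 0xF1 = 11110001 → 4-byte char (#6). Advance 4.
Byte at offset 17: 0xD2 = 11010010 → 2-byte char (#7). Advance 2.
Byte at offset 19: 0xF2 = 11110010 → 4-byte char (#8). Advance 4.
Reached end at offset 23 after 8 code points.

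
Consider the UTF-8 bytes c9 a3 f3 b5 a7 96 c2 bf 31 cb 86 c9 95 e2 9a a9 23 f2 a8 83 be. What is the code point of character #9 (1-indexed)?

Offset 0: leading byte 0xC9 = 11001001 → 2-byte char #1 = C9 A3.
Offset 2: leading byte 0xF3 = 11110011 → 4-byte char #2 = F3 B5 A7 96.
Offset 6: leading byte 0xC2 = 11000010 → 2-byte char #3 = C2 BF.
Offset 8: leading byte 0x31 = 00110001 → 1-byte char #4 = 31.
Offset 9: leading byte 0xCB = 11001011 → 2-byte char #5 = CB 86.
Offset 11: leading byte 0xC9 = 11001001 → 2-byte char #6 = C9 95.
Offset 13: leading byte 0xE2 = 11100010 → 3-byte char #7 = E2 9A A9.
Offset 16: leading byte 0x23 = 00100011 → 1-byte char #8 = 23.
Offset 17: leading byte 0xF2 = 11110010 → 4-byte char #9 = F2 A8 83 BE.
Leading byte 0xF2 = 11110010 matches 11110xxx → 4-byte sequence.
Byte 1: 0xF2 = 11110010, payload 010 (3 bits).
Byte 2: 0xA8 = 10101000 (10xxxxxx ✓), payload 101000.
Byte 3: 0x83 = 10000011 (10xxxxxx ✓), payload 000011.
Byte 4: 0xBE = 10111110 (10xxxxxx ✓), payload 111110.
Concatenate: 010101000000011111110 = 0xA80FE (21 bits → U+A80FE).

U+A80FE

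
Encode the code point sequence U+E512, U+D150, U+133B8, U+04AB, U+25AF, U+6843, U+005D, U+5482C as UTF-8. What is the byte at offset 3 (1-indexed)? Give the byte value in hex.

1-indexed offset 3 is 0-indexed offset 2.
U+E512 → 3-byte form EE 94 92 at offsets 0–2.
Offset 2 falls in char 1's range; it's byte 3 of EE 94 92 = 0x92.

0x92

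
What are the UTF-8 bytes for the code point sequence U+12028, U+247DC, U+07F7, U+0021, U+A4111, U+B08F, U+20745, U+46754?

U+12028: 4-byte form → F0 92 80 A8.
U+247DC: 4-byte form → F0 A4 9F 9C.
U+07F7: 2-byte form → DF B7.
U+0021: 1-byte form → 21.
U+A4111: 4-byte form → F2 A4 84 91.
U+B08F: 3-byte form → EB 82 8F.
U+20745: 4-byte form → F0 A0 9D 85.
U+46754: 4-byte form → F1 86 9D 94.
Concatenated (26 bytes): F0 92 80 A8 F0 A4 9F 9C DF B7 21 F2 A4 84 91 EB 82 8F F0 A0 9D 85 F1 86 9D 94.

F0 92 80 A8 F0 A4 9F 9C DF B7 21 F2 A4 84 91 EB 82 8F F0 A0 9D 85 F1 86 9D 94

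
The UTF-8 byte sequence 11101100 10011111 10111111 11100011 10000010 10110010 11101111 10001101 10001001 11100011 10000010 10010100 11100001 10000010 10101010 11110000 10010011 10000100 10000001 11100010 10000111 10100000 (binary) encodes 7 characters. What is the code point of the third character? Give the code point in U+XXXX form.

U+F349

Offset 0: leading byte 0xEC = 11101100 → 3-byte char #1 = EC 9F BF.
Offset 3: leading byte 0xE3 = 11100011 → 3-byte char #2 = E3 82 B2.
Offset 6: leading byte 0xEF = 11101111 → 3-byte char #3 = EF 8D 89.
Leading byte 0xEF = 11101111 matches 1110xxxx → 3-byte sequence.
Byte 1: 0xEF = 11101111, payload 1111 (4 bits).
Byte 2: 0x8D = 10001101 (10xxxxxx ✓), payload 001101.
Byte 3: 0x89 = 10001001 (10xxxxxx ✓), payload 001001.
Concatenate: 1111001101001001 = 0xF349 (16 bits → U+F349).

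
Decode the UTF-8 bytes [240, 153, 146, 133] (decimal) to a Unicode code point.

U+19485

Leading byte 0xF0 = 11110000 matches 11110xxx → 4-byte sequence.
Byte 1: 0xF0 = 11110000, payload 000 (3 bits).
Byte 2: 0x99 = 10011001 (10xxxxxx ✓), payload 011001.
Byte 3: 0x92 = 10010010 (10xxxxxx ✓), payload 010010.
Byte 4: 0x85 = 10000101 (10xxxxxx ✓), payload 000101.
Concatenate: 000011001010010000101 = 0x19485 (21 bits → U+19485).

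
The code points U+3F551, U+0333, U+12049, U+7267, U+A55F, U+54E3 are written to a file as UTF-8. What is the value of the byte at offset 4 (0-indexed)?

0xCC

U+3F551 → 4-byte form F0 BF 95 91 at offsets 0–3.
U+0333 → 2-byte form CC B3 at offsets 4–5.
Offset 4 falls in char 2's range; it's byte 1 of CC B3 = 0xCC.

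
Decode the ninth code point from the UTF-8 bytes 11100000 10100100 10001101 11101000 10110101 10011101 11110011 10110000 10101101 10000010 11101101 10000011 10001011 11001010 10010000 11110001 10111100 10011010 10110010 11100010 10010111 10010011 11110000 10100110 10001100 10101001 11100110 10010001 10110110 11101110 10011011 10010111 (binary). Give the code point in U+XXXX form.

Offset 0: leading byte 0xE0 = 11100000 → 3-byte char #1 = E0 A4 8D.
Offset 3: leading byte 0xE8 = 11101000 → 3-byte char #2 = E8 B5 9D.
Offset 6: leading byte 0xF3 = 11110011 → 4-byte char #3 = F3 B0 AD 82.
Offset 10: leading byte 0xED = 11101101 → 3-byte char #4 = ED 83 8B.
Offset 13: leading byte 0xCA = 11001010 → 2-byte char #5 = CA 90.
Offset 15: leading byte 0xF1 = 11110001 → 4-byte char #6 = F1 BC 9A B2.
Offset 19: leading byte 0xE2 = 11100010 → 3-byte char #7 = E2 97 93.
Offset 22: leading byte 0xF0 = 11110000 → 4-byte char #8 = F0 A6 8C A9.
Offset 26: leading byte 0xE6 = 11100110 → 3-byte char #9 = E6 91 B6.
Leading byte 0xE6 = 11100110 matches 1110xxxx → 3-byte sequence.
Byte 1: 0xE6 = 11100110, payload 0110 (4 bits).
Byte 2: 0x91 = 10010001 (10xxxxxx ✓), payload 010001.
Byte 3: 0xB6 = 10110110 (10xxxxxx ✓), payload 110110.
Concatenate: 0110010001110110 = 0x6476 (16 bits → U+6476).

U+6476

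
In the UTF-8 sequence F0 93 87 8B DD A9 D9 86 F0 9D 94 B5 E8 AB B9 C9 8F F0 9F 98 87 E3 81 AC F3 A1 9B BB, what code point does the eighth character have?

Offset 0: leading byte 0xF0 = 11110000 → 4-byte char #1 = F0 93 87 8B.
Offset 4: leading byte 0xDD = 11011101 → 2-byte char #2 = DD A9.
Offset 6: leading byte 0xD9 = 11011001 → 2-byte char #3 = D9 86.
Offset 8: leading byte 0xF0 = 11110000 → 4-byte char #4 = F0 9D 94 B5.
Offset 12: leading byte 0xE8 = 11101000 → 3-byte char #5 = E8 AB B9.
Offset 15: leading byte 0xC9 = 11001001 → 2-byte char #6 = C9 8F.
Offset 17: leading byte 0xF0 = 11110000 → 4-byte char #7 = F0 9F 98 87.
Offset 21: leading byte 0xE3 = 11100011 → 3-byte char #8 = E3 81 AC.
Leading byte 0xE3 = 11100011 matches 1110xxxx → 3-byte sequence.
Byte 1: 0xE3 = 11100011, payload 0011 (4 bits).
Byte 2: 0x81 = 10000001 (10xxxxxx ✓), payload 000001.
Byte 3: 0xAC = 10101100 (10xxxxxx ✓), payload 101100.
Concatenate: 0011000001101100 = 0x306C (16 bits → U+306C).

U+306C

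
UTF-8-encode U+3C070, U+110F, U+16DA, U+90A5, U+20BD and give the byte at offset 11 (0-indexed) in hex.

U+3C070 → 4-byte form F0 BC 81 B0 at offsets 0–3.
U+110F → 3-byte form E1 84 8F at offsets 4–6.
U+16DA → 3-byte form E1 9B 9A at offsets 7–9.
U+90A5 → 3-byte form E9 82 A5 at offsets 10–12.
Offset 11 falls in char 4's range; it's byte 2 of E9 82 A5 = 0x82.

0x82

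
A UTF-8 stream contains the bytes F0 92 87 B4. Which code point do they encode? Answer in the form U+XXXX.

Leading byte 0xF0 = 11110000 matches 11110xxx → 4-byte sequence.
Byte 1: 0xF0 = 11110000, payload 000 (3 bits).
Byte 2: 0x92 = 10010010 (10xxxxxx ✓), payload 010010.
Byte 3: 0x87 = 10000111 (10xxxxxx ✓), payload 000111.
Byte 4: 0xB4 = 10110100 (10xxxxxx ✓), payload 110100.
Concatenate: 000010010000111110100 = 0x121F4 (21 bits → U+121F4).

U+121F4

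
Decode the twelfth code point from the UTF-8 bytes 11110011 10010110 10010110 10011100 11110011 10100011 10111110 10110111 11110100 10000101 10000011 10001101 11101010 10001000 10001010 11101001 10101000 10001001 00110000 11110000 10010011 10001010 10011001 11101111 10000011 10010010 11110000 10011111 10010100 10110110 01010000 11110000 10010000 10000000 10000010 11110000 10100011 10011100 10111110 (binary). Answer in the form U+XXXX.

Offset 0: leading byte 0xF3 = 11110011 → 4-byte char #1 = F3 96 96 9C.
Offset 4: leading byte 0xF3 = 11110011 → 4-byte char #2 = F3 A3 BE B7.
Offset 8: leading byte 0xF4 = 11110100 → 4-byte char #3 = F4 85 83 8D.
Offset 12: leading byte 0xEA = 11101010 → 3-byte char #4 = EA 88 8A.
Offset 15: leading byte 0xE9 = 11101001 → 3-byte char #5 = E9 A8 89.
Offset 18: leading byte 0x30 = 00110000 → 1-byte char #6 = 30.
Offset 19: leading byte 0xF0 = 11110000 → 4-byte char #7 = F0 93 8A 99.
Offset 23: leading byte 0xEF = 11101111 → 3-byte char #8 = EF 83 92.
Offset 26: leading byte 0xF0 = 11110000 → 4-byte char #9 = F0 9F 94 B6.
Offset 30: leading byte 0x50 = 01010000 → 1-byte char #10 = 50.
Offset 31: leading byte 0xF0 = 11110000 → 4-byte char #11 = F0 90 80 82.
Offset 35: leading byte 0xF0 = 11110000 → 4-byte char #12 = F0 A3 9C BE.
Leading byte 0xF0 = 11110000 matches 11110xxx → 4-byte sequence.
Byte 1: 0xF0 = 11110000, payload 000 (3 bits).
Byte 2: 0xA3 = 10100011 (10xxxxxx ✓), payload 100011.
Byte 3: 0x9C = 10011100 (10xxxxxx ✓), payload 011100.
Byte 4: 0xBE = 10111110 (10xxxxxx ✓), payload 111110.
Concatenate: 000100011011100111110 = 0x2373E (21 bits → U+2373E).

U+2373E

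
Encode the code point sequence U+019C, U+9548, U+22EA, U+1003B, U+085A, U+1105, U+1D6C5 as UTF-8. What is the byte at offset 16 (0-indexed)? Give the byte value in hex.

0x84

U+019C → 2-byte form C6 9C at offsets 0–1.
U+9548 → 3-byte form E9 95 88 at offsets 2–4.
U+22EA → 3-byte form E2 8B AA at offsets 5–7.
U+1003B → 4-byte form F0 90 80 BB at offsets 8–11.
U+085A → 3-byte form E0 A1 9A at offsets 12–14.
U+1105 → 3-byte form E1 84 85 at offsets 15–17.
Offset 16 falls in char 6's range; it's byte 2 of E1 84 85 = 0x84.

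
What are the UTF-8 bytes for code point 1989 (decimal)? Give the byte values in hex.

U+07C5 = 0x7C5 = 1989 decimal. In range U+0080–U+07FF → 2-byte form: 110xxxxx 10xxxxxx.
Binary (11 bits): 11111000101.
Split 5+6: 11111 | 000101.
Byte 1: 11011111 = 0xDF.
Byte 2: 10000101 = 0x85.

DF 85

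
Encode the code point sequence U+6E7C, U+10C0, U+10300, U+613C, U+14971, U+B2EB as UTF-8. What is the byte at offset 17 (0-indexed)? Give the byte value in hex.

0xEB

U+6E7C → 3-byte form E6 B9 BC at offsets 0–2.
U+10C0 → 3-byte form E1 83 80 at offsets 3–5.
U+10300 → 4-byte form F0 90 8C 80 at offsets 6–9.
U+613C → 3-byte form E6 84 BC at offsets 10–12.
U+14971 → 4-byte form F0 94 A5 B1 at offsets 13–16.
U+B2EB → 3-byte form EB 8B AB at offsets 17–19.
Offset 17 falls in char 6's range; it's byte 1 of EB 8B AB = 0xEB.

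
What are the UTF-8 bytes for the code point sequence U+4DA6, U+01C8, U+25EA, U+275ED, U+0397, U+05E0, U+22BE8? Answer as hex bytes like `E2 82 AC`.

U+4DA6: 3-byte form → E4 B6 A6.
U+01C8: 2-byte form → C7 88.
U+25EA: 3-byte form → E2 97 AA.
U+275ED: 4-byte form → F0 A7 97 AD.
U+0397: 2-byte form → CE 97.
U+05E0: 2-byte form → D7 A0.
U+22BE8: 4-byte form → F0 A2 AF A8.
Concatenated (20 bytes): E4 B6 A6 C7 88 E2 97 AA F0 A7 97 AD CE 97 D7 A0 F0 A2 AF A8.

E4 B6 A6 C7 88 E2 97 AA F0 A7 97 AD CE 97 D7 A0 F0 A2 AF A8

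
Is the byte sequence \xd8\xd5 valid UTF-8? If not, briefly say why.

invalid (non-continuation byte where continuation expected)

Leading byte 0xD8 = 11011000 → 2-byte form.
Byte 2 is 0xD5 = 11010101, which is not 10xxxxxx — expected a continuation byte.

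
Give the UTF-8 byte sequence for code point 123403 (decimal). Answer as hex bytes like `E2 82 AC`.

F0 9E 88 8B

U+1E20B = 0x1E20B = 123403 decimal. In range U+10000–U+10FFFF → 4-byte form: 11110xxx 10xxxxxx 10xxxxxx 10xxxxxx.
Binary (21 bits): 000011110001000001011.
Split 3+6+6+6: 000 | 011110 | 001000 | 001011.
Byte 1: 11110000 = 0xF0.
Byte 2: 10011110 = 0x9E.
Byte 3: 10001000 = 0x88.
Byte 4: 10001011 = 0x8B.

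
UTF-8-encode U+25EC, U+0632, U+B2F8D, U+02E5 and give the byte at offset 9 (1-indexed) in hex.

1-indexed offset 9 is 0-indexed offset 8.
U+25EC → 3-byte form E2 97 AC at offsets 0–2.
U+0632 → 2-byte form D8 B2 at offsets 3–4.
U+B2F8D → 4-byte form F2 B2 BE 8D at offsets 5–8.
Offset 8 falls in char 3's range; it's byte 4 of F2 B2 BE 8D = 0x8D.

0x8D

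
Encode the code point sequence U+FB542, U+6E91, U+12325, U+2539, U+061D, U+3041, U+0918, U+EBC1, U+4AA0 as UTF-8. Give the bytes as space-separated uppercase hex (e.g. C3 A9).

F3 BB 95 82 E6 BA 91 F0 92 8C A5 E2 94 B9 D8 9D E3 81 81 E0 A4 98 EE AF 81 E4 AA A0

U+FB542: 4-byte form → F3 BB 95 82.
U+6E91: 3-byte form → E6 BA 91.
U+12325: 4-byte form → F0 92 8C A5.
U+2539: 3-byte form → E2 94 B9.
U+061D: 2-byte form → D8 9D.
U+3041: 3-byte form → E3 81 81.
U+0918: 3-byte form → E0 A4 98.
U+EBC1: 3-byte form → EE AF 81.
U+4AA0: 3-byte form → E4 AA A0.
Concatenated (28 bytes): F3 BB 95 82 E6 BA 91 F0 92 8C A5 E2 94 B9 D8 9D E3 81 81 E0 A4 98 EE AF 81 E4 AA A0.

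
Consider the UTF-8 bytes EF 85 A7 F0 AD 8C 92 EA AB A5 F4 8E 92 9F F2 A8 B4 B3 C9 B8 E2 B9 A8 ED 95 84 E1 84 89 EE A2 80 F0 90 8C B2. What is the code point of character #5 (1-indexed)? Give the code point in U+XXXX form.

U+A8D33

Offset 0: leading byte 0xEF = 11101111 → 3-byte char #1 = EF 85 A7.
Offset 3: leading byte 0xF0 = 11110000 → 4-byte char #2 = F0 AD 8C 92.
Offset 7: leading byte 0xEA = 11101010 → 3-byte char #3 = EA AB A5.
Offset 10: leading byte 0xF4 = 11110100 → 4-byte char #4 = F4 8E 92 9F.
Offset 14: leading byte 0xF2 = 11110010 → 4-byte char #5 = F2 A8 B4 B3.
Leading byte 0xF2 = 11110010 matches 11110xxx → 4-byte sequence.
Byte 1: 0xF2 = 11110010, payload 010 (3 bits).
Byte 2: 0xA8 = 10101000 (10xxxxxx ✓), payload 101000.
Byte 3: 0xB4 = 10110100 (10xxxxxx ✓), payload 110100.
Byte 4: 0xB3 = 10110011 (10xxxxxx ✓), payload 110011.
Concatenate: 010101000110100110011 = 0xA8D33 (21 bits → U+A8D33).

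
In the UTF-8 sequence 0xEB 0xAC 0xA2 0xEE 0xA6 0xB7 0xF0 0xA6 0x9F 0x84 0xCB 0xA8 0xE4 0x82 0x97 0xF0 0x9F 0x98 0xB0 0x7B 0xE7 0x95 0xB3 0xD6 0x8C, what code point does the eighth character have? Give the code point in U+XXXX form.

Offset 0: leading byte 0xEB = 11101011 → 3-byte char #1 = EB AC A2.
Offset 3: leading byte 0xEE = 11101110 → 3-byte char #2 = EE A6 B7.
Offset 6: leading byte 0xF0 = 11110000 → 4-byte char #3 = F0 A6 9F 84.
Offset 10: leading byte 0xCB = 11001011 → 2-byte char #4 = CB A8.
Offset 12: leading byte 0xE4 = 11100100 → 3-byte char #5 = E4 82 97.
Offset 15: leading byte 0xF0 = 11110000 → 4-byte char #6 = F0 9F 98 B0.
Offset 19: leading byte 0x7B = 01111011 → 1-byte char #7 = 7B.
Offset 20: leading byte 0xE7 = 11100111 → 3-byte char #8 = E7 95 B3.
Leading byte 0xE7 = 11100111 matches 1110xxxx → 3-byte sequence.
Byte 1: 0xE7 = 11100111, payload 0111 (4 bits).
Byte 2: 0x95 = 10010101 (10xxxxxx ✓), payload 010101.
Byte 3: 0xB3 = 10110011 (10xxxxxx ✓), payload 110011.
Concatenate: 0111010101110011 = 0x7573 (16 bits → U+7573).

U+7573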